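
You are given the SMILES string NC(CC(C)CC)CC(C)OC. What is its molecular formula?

C10H23NO

Walk through each heavy atom and fill implicit hydrogens from standard valence (C 4, N 3, O 2, S 2, halogen 1):
  atom 1: N, bond orders sum to 1 (valence 3) → 2 H
  atom 2: C, bond orders sum to 3 (valence 4) → 1 H
  atom 3: C, bond orders sum to 2 (valence 4) → 2 H
  atom 4: C, bond orders sum to 3 (valence 4) → 1 H
  atom 5: C, bond orders sum to 1 (valence 4) → 3 H
  atom 6: C, bond orders sum to 2 (valence 4) → 2 H
  atom 7: C, bond orders sum to 1 (valence 4) → 3 H
  atom 8: C, bond orders sum to 2 (valence 4) → 2 H
  atom 9: C, bond orders sum to 3 (valence 4) → 1 H
  atom 10: C, bond orders sum to 1 (valence 4) → 3 H
  atom 11: O, bond orders sum to 2 (valence 2) → 0 H
  atom 12: C, bond orders sum to 1 (valence 4) → 3 H
Totals → C:10, H:23, N:1, O:1.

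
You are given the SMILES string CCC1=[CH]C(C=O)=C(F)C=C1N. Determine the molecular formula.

C9H10FNO

Walk through each heavy atom and fill implicit hydrogens from standard valence (C 4, N 3, O 2, S 2, halogen 1):
  atom 1: C, bond orders sum to 1 (valence 4) → 3 H
  atom 2: C, bond orders sum to 2 (valence 4) → 2 H
  atom 3: C, bond orders sum to 4 (valence 4) → 0 H
  atom 4: C with explicit H count 1
  atom 5: C, bond orders sum to 4 (valence 4) → 0 H
  atom 6: C, bond orders sum to 3 (valence 4) → 1 H
  atom 7: O, bond orders sum to 2 (valence 2) → 0 H
  atom 8: C, bond orders sum to 4 (valence 4) → 0 H
  atom 9: F (halogen, monovalent) → 0 H
  atom 10: C, bond orders sum to 3 (valence 4) → 1 H
  atom 11: C, bond orders sum to 4 (valence 4) → 0 H
  atom 12: N, bond orders sum to 1 (valence 3) → 2 H
Totals → C:9, H:10, F:1, N:1, O:1.
In Hill order: C9H10FNO.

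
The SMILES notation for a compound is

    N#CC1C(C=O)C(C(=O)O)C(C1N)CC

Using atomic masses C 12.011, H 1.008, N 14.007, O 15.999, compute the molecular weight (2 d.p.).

210.23 g/mol

First, the molecular formula is C10H14N2O3 (counting implicit H from valence).
  C: 10 × 12.011 = 120.110
  H: 14 × 1.008 = 14.112
  N: 2 × 14.007 = 28.014
  O: 3 × 15.999 = 47.997
Sum: 10×12.011 + 14×1.008 + 2×14.007 + 3×15.999 = 210.233 → 210.23 g/mol.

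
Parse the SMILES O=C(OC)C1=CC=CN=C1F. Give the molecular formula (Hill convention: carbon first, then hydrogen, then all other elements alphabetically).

Walk through each heavy atom and fill implicit hydrogens from standard valence (C 4, N 3, O 2, S 2, halogen 1):
  atom 1: O, bond orders sum to 2 (valence 2) → 0 H
  atom 2: C, bond orders sum to 4 (valence 4) → 0 H
  atom 3: O, bond orders sum to 2 (valence 2) → 0 H
  atom 4: C, bond orders sum to 1 (valence 4) → 3 H
  atom 5: C, bond orders sum to 4 (valence 4) → 0 H
  atom 6: C, bond orders sum to 3 (valence 4) → 1 H
  atom 7: C, bond orders sum to 3 (valence 4) → 1 H
  atom 8: C, bond orders sum to 3 (valence 4) → 1 H
  atom 9: N, bond orders sum to 3 (valence 3) → 0 H
  atom 10: C, bond orders sum to 4 (valence 4) → 0 H
  atom 11: F (halogen, monovalent) → 0 H
Totals → C:7, H:6, F:1, N:1, O:2.

C7H6FNO2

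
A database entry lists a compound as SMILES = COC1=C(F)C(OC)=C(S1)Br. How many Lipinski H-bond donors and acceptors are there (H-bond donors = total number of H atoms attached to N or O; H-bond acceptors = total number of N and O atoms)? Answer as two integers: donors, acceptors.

Donors: find every N or O and count the H atoms it carries.
  atom 2 (O): bond orders sum to 2 → 0 H
  atom 7 (O): bond orders sum to 2 → 0 H
Lipinski HBD = 0.
Acceptors: N atoms = 0, O atoms = 2 → HBA = 2.

0, 2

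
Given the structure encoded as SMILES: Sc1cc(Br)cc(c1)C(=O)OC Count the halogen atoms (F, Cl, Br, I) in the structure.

Halogen atoms appear at heavy-atom position 5 (1×Br).
Other groups present: 1 ester, 1 thiol.
Halogen count: 1.

1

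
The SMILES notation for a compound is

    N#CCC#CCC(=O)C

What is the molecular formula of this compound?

C7H7NO

Walk through each heavy atom and fill implicit hydrogens from standard valence (C 4, N 3, O 2, S 2, halogen 1):
  atom 1: N, bond orders sum to 3 (valence 3) → 0 H
  atom 2: C, bond orders sum to 4 (valence 4) → 0 H
  atom 3: C, bond orders sum to 2 (valence 4) → 2 H
  atom 4: C, bond orders sum to 4 (valence 4) → 0 H
  atom 5: C, bond orders sum to 4 (valence 4) → 0 H
  atom 6: C, bond orders sum to 2 (valence 4) → 2 H
  atom 7: C, bond orders sum to 4 (valence 4) → 0 H
  atom 8: O, bond orders sum to 2 (valence 2) → 0 H
  atom 9: C, bond orders sum to 1 (valence 4) → 3 H
Totals → C:7, H:7, N:1, O:1.
In Hill order: C7H7NO.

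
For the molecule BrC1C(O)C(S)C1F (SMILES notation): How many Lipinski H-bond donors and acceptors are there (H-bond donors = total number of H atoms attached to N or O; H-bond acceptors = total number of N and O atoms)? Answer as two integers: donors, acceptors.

Donors: find every N or O and count the H atoms it carries.
  atom 4 (O): bond orders sum to 1 → 1 H
Lipinski HBD = 1.
Acceptors: N atoms = 0, O atoms = 1 → HBA = 1.

1, 1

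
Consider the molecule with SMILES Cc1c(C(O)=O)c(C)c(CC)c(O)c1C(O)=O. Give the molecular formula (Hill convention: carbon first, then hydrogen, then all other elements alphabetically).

Walk through each heavy atom and fill implicit hydrogens from standard valence (C 4, N 3, O 2, S 2, halogen 1); for lowercase aromatic atoms, an aromatic c carries 1 H when it has two neighbours and 0 H with three, and aromatic n carries 0 H:
  atom 1: C, bond orders sum to 1 (valence 4) → 3 H
  atom 2: aromatic c, 3 neighbours → 0 H
  atom 3: aromatic c, 3 neighbours → 0 H
  atom 4: C, bond orders sum to 4 (valence 4) → 0 H
  atom 5: O, bond orders sum to 1 (valence 2) → 1 H
  atom 6: O, bond orders sum to 2 (valence 2) → 0 H
  atom 7: aromatic c, 3 neighbours → 0 H
  atom 8: C, bond orders sum to 1 (valence 4) → 3 H
  atom 9: aromatic c, 3 neighbours → 0 H
  atom 10: C, bond orders sum to 2 (valence 4) → 2 H
  atom 11: C, bond orders sum to 1 (valence 4) → 3 H
  atom 12: aromatic c, 3 neighbours → 0 H
  atom 13: O, bond orders sum to 1 (valence 2) → 1 H
  atom 14: aromatic c, 3 neighbours → 0 H
  atom 15: C, bond orders sum to 4 (valence 4) → 0 H
  atom 16: O, bond orders sum to 1 (valence 2) → 1 H
  atom 17: O, bond orders sum to 2 (valence 2) → 0 H
Totals → C:12, H:14, O:5.

C12H14O5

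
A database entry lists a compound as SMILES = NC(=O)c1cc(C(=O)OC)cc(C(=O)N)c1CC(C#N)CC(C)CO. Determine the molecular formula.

Walk through each heavy atom and fill implicit hydrogens from standard valence (C 4, N 3, O 2, S 2, halogen 1); for lowercase aromatic atoms, an aromatic c carries 1 H when it has two neighbours and 0 H with three, and aromatic n carries 0 H:
  atom 1: N, bond orders sum to 1 (valence 3) → 2 H
  atom 2: C, bond orders sum to 4 (valence 4) → 0 H
  atom 3: O, bond orders sum to 2 (valence 2) → 0 H
  atom 4: aromatic c, 3 neighbours → 0 H
  atom 5: aromatic c, 2 neighbours → 1 H
  atom 6: aromatic c, 3 neighbours → 0 H
  atom 7: C, bond orders sum to 4 (valence 4) → 0 H
  atom 8: O, bond orders sum to 2 (valence 2) → 0 H
  atom 9: O, bond orders sum to 2 (valence 2) → 0 H
  atom 10: C, bond orders sum to 1 (valence 4) → 3 H
  atom 11: aromatic c, 2 neighbours → 1 H
  atom 12: aromatic c, 3 neighbours → 0 H
  atom 13: C, bond orders sum to 4 (valence 4) → 0 H
  atom 14: O, bond orders sum to 2 (valence 2) → 0 H
  atom 15: N, bond orders sum to 1 (valence 3) → 2 H
  atom 16: aromatic c, 3 neighbours → 0 H
  atom 17: C, bond orders sum to 2 (valence 4) → 2 H
  atom 18: C, bond orders sum to 3 (valence 4) → 1 H
  atom 19: C, bond orders sum to 4 (valence 4) → 0 H
  atom 20: N, bond orders sum to 3 (valence 3) → 0 H
  atom 21: C, bond orders sum to 2 (valence 4) → 2 H
  atom 22: C, bond orders sum to 3 (valence 4) → 1 H
  atom 23: C, bond orders sum to 1 (valence 4) → 3 H
  atom 24: C, bond orders sum to 2 (valence 4) → 2 H
  atom 25: O, bond orders sum to 1 (valence 2) → 1 H
Totals → C:17, H:21, N:3, O:5.

C17H21N3O5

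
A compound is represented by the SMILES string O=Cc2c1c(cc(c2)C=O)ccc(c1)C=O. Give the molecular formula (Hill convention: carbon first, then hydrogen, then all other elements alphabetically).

C13H8O3

Walk through each heavy atom and fill implicit hydrogens from standard valence (C 4, N 3, O 2, S 2, halogen 1); for lowercase aromatic atoms, an aromatic c carries 1 H when it has two neighbours and 0 H with three, and aromatic n carries 0 H:
  atom 1: O, bond orders sum to 2 (valence 2) → 0 H
  atom 2: C, bond orders sum to 3 (valence 4) → 1 H
  atom 3: aromatic c, 3 neighbours → 0 H
  atom 4: aromatic c, 3 neighbours → 0 H
  atom 5: aromatic c, 3 neighbours → 0 H
  atom 6: aromatic c, 2 neighbours → 1 H
  atom 7: aromatic c, 3 neighbours → 0 H
  atom 8: aromatic c, 2 neighbours → 1 H
  atom 9: C, bond orders sum to 3 (valence 4) → 1 H
  atom 10: O, bond orders sum to 2 (valence 2) → 0 H
  atom 11: aromatic c, 2 neighbours → 1 H
  atom 12: aromatic c, 2 neighbours → 1 H
  atom 13: aromatic c, 3 neighbours → 0 H
  atom 14: aromatic c, 2 neighbours → 1 H
  atom 15: C, bond orders sum to 3 (valence 4) → 1 H
  atom 16: O, bond orders sum to 2 (valence 2) → 0 H
Totals → C:13, H:8, O:3.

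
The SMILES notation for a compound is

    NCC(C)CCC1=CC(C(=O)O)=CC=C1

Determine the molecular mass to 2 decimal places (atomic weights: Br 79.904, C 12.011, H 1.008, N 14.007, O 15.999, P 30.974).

First, the molecular formula is C12H17NO2 (counting implicit H from valence).
  C: 12 × 12.011 = 144.132
  H: 17 × 1.008 = 17.136
  N: 1 × 14.007 = 14.007
  O: 2 × 15.999 = 31.998
Sum: 12×12.011 + 17×1.008 + 1×14.007 + 2×15.999 = 207.273 → 207.27 g/mol.

207.27 g/mol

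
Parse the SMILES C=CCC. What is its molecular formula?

C4H8

Walk through each heavy atom and fill implicit hydrogens from standard valence (C 4, N 3, O 2, S 2, halogen 1):
  atom 1: C, bond orders sum to 2 (valence 4) → 2 H
  atom 2: C, bond orders sum to 3 (valence 4) → 1 H
  atom 3: C, bond orders sum to 2 (valence 4) → 2 H
  atom 4: C, bond orders sum to 1 (valence 4) → 3 H
Totals → C:4, H:8.
In Hill order: C4H8.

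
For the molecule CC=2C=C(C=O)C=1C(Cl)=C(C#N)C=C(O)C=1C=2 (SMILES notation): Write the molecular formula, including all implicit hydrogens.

Walk through each heavy atom and fill implicit hydrogens from standard valence (C 4, N 3, O 2, S 2, halogen 1):
  atom 1: C, bond orders sum to 1 (valence 4) → 3 H
  atom 2: C, bond orders sum to 4 (valence 4) → 0 H
  atom 3: C, bond orders sum to 3 (valence 4) → 1 H
  atom 4: C, bond orders sum to 4 (valence 4) → 0 H
  atom 5: C, bond orders sum to 3 (valence 4) → 1 H
  atom 6: O, bond orders sum to 2 (valence 2) → 0 H
  atom 7: C, bond orders sum to 4 (valence 4) → 0 H
  atom 8: C, bond orders sum to 4 (valence 4) → 0 H
  atom 9: Cl (halogen, monovalent) → 0 H
  atom 10: C, bond orders sum to 4 (valence 4) → 0 H
  atom 11: C, bond orders sum to 4 (valence 4) → 0 H
  atom 12: N, bond orders sum to 3 (valence 3) → 0 H
  atom 13: C, bond orders sum to 3 (valence 4) → 1 H
  atom 14: C, bond orders sum to 4 (valence 4) → 0 H
  atom 15: O, bond orders sum to 1 (valence 2) → 1 H
  atom 16: C, bond orders sum to 4 (valence 4) → 0 H
  atom 17: C, bond orders sum to 3 (valence 4) → 1 H
Totals → C:13, H:8, Cl:1, N:1, O:2.

C13H8ClNO2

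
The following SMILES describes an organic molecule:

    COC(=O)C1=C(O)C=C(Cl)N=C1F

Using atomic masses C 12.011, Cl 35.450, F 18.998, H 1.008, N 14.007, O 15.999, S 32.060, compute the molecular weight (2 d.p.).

205.57 g/mol

First, the molecular formula is C7H5ClFNO3 (counting implicit H from valence).
  C: 7 × 12.011 = 84.077
  Cl: 1 × 35.450 = 35.450
  F: 1 × 18.998 = 18.998
  H: 5 × 1.008 = 5.040
  N: 1 × 14.007 = 14.007
  O: 3 × 15.999 = 47.997
Sum: 7×12.011 + 1×35.450 + 1×18.998 + 5×1.008 + 1×14.007 + 3×15.999 = 205.569 → 205.57 g/mol.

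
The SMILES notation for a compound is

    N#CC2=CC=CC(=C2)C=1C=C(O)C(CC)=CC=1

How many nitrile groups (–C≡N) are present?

The nitrile motif appears at heavy-atom position 2 in the SMILES.
Other groups present: 1 hydroxyl.
Nitrile count: 1.

1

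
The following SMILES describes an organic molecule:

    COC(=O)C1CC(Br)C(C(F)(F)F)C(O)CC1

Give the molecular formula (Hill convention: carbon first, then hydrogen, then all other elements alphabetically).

Walk through each heavy atom and fill implicit hydrogens from standard valence (C 4, N 3, O 2, S 2, halogen 1):
  atom 1: C, bond orders sum to 1 (valence 4) → 3 H
  atom 2: O, bond orders sum to 2 (valence 2) → 0 H
  atom 3: C, bond orders sum to 4 (valence 4) → 0 H
  atom 4: O, bond orders sum to 2 (valence 2) → 0 H
  atom 5: C, bond orders sum to 3 (valence 4) → 1 H
  atom 6: C, bond orders sum to 2 (valence 4) → 2 H
  atom 7: C, bond orders sum to 3 (valence 4) → 1 H
  atom 8: Br (halogen, monovalent) → 0 H
  atom 9: C, bond orders sum to 3 (valence 4) → 1 H
  atom 10: C, bond orders sum to 4 (valence 4) → 0 H
  atom 11: F (halogen, monovalent) → 0 H
  atom 12: F (halogen, monovalent) → 0 H
  atom 13: F (halogen, monovalent) → 0 H
  atom 14: C, bond orders sum to 3 (valence 4) → 1 H
  atom 15: O, bond orders sum to 1 (valence 2) → 1 H
  atom 16: C, bond orders sum to 2 (valence 4) → 2 H
  atom 17: C, bond orders sum to 2 (valence 4) → 2 H
Totals → C:10, H:14, Br:1, F:3, O:3.

C10H14BrF3O3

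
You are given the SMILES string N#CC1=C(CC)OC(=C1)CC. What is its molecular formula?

C9H11NO

Walk through each heavy atom and fill implicit hydrogens from standard valence (C 4, N 3, O 2, S 2, halogen 1):
  atom 1: N, bond orders sum to 3 (valence 3) → 0 H
  atom 2: C, bond orders sum to 4 (valence 4) → 0 H
  atom 3: C, bond orders sum to 4 (valence 4) → 0 H
  atom 4: C, bond orders sum to 4 (valence 4) → 0 H
  atom 5: C, bond orders sum to 2 (valence 4) → 2 H
  atom 6: C, bond orders sum to 1 (valence 4) → 3 H
  atom 7: O, bond orders sum to 2 (valence 2) → 0 H
  atom 8: C, bond orders sum to 4 (valence 4) → 0 H
  atom 9: C, bond orders sum to 3 (valence 4) → 1 H
  atom 10: C, bond orders sum to 2 (valence 4) → 2 H
  atom 11: C, bond orders sum to 1 (valence 4) → 3 H
Totals → C:9, H:11, N:1, O:1.
In Hill order: C9H11NO.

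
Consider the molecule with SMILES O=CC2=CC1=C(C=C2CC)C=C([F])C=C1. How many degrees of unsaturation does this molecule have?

8

Degree of unsaturation = (number of rings) + (number of π bonds).
Ring closures in the SMILES: 2.
π bonds: 6 double bonds (each 1 DoU) → 6 DoU from unsaturation.
Total DoU = 2 + 6 = 8.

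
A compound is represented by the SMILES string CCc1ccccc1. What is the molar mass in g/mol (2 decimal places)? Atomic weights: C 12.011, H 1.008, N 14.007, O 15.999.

106.17 g/mol

First, the molecular formula is C8H10 (counting implicit H from valence).
  C: 8 × 12.011 = 96.088
  H: 10 × 1.008 = 10.080
Sum: 8×12.011 + 10×1.008 = 106.168 → 106.17 g/mol.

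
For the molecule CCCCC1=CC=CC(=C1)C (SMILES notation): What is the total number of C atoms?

11

Count every carbon token in the SMILES (each C, including those in ring-closure positions and inside branches).
Carbon count: 11.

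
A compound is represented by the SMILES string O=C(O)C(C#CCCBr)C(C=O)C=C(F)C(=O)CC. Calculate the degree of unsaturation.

Degree of unsaturation = (number of rings) + (number of π bonds).
Ring closures in the SMILES: 0.
π bonds: 4 double bonds (each 1 DoU), 1 triple bond (each 2 DoU) → 6 DoU from unsaturation.
Total DoU = 0 + 6 = 6.

6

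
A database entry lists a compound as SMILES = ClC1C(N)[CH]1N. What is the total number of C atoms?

Count every carbon token in the SMILES (each C, including those in ring-closure positions and inside branches).
Carbon count: 3.

3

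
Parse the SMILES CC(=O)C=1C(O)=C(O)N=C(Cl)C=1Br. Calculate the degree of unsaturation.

Degree of unsaturation = (number of rings) + (number of π bonds).
Ring closures in the SMILES: 1.
π bonds: 4 double bonds (each 1 DoU) → 4 DoU from unsaturation.
Total DoU = 1 + 4 = 5.

5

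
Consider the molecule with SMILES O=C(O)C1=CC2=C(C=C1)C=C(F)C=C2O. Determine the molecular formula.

Walk through each heavy atom and fill implicit hydrogens from standard valence (C 4, N 3, O 2, S 2, halogen 1):
  atom 1: O, bond orders sum to 2 (valence 2) → 0 H
  atom 2: C, bond orders sum to 4 (valence 4) → 0 H
  atom 3: O, bond orders sum to 1 (valence 2) → 1 H
  atom 4: C, bond orders sum to 4 (valence 4) → 0 H
  atom 5: C, bond orders sum to 3 (valence 4) → 1 H
  atom 6: C, bond orders sum to 4 (valence 4) → 0 H
  atom 7: C, bond orders sum to 4 (valence 4) → 0 H
  atom 8: C, bond orders sum to 3 (valence 4) → 1 H
  atom 9: C, bond orders sum to 3 (valence 4) → 1 H
  atom 10: C, bond orders sum to 3 (valence 4) → 1 H
  atom 11: C, bond orders sum to 4 (valence 4) → 0 H
  atom 12: F (halogen, monovalent) → 0 H
  atom 13: C, bond orders sum to 3 (valence 4) → 1 H
  atom 14: C, bond orders sum to 4 (valence 4) → 0 H
  atom 15: O, bond orders sum to 1 (valence 2) → 1 H
Totals → C:11, H:7, F:1, O:3.
In Hill order: C11H7FO3.

C11H7FO3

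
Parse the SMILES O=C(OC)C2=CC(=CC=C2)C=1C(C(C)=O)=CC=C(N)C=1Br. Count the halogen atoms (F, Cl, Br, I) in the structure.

1

Halogen atoms appear at heavy-atom position 21 (1×Br).
Other groups present: 1 ester, 1 ketone, 1 primary amine.
Halogen count: 1.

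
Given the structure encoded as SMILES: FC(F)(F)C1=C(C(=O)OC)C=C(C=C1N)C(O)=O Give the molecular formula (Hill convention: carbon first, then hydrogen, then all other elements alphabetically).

Walk through each heavy atom and fill implicit hydrogens from standard valence (C 4, N 3, O 2, S 2, halogen 1):
  atom 1: F (halogen, monovalent) → 0 H
  atom 2: C, bond orders sum to 4 (valence 4) → 0 H
  atom 3: F (halogen, monovalent) → 0 H
  atom 4: F (halogen, monovalent) → 0 H
  atom 5: C, bond orders sum to 4 (valence 4) → 0 H
  atom 6: C, bond orders sum to 4 (valence 4) → 0 H
  atom 7: C, bond orders sum to 4 (valence 4) → 0 H
  atom 8: O, bond orders sum to 2 (valence 2) → 0 H
  atom 9: O, bond orders sum to 2 (valence 2) → 0 H
  atom 10: C, bond orders sum to 1 (valence 4) → 3 H
  atom 11: C, bond orders sum to 3 (valence 4) → 1 H
  atom 12: C, bond orders sum to 4 (valence 4) → 0 H
  atom 13: C, bond orders sum to 3 (valence 4) → 1 H
  atom 14: C, bond orders sum to 4 (valence 4) → 0 H
  atom 15: N, bond orders sum to 1 (valence 3) → 2 H
  atom 16: C, bond orders sum to 4 (valence 4) → 0 H
  atom 17: O, bond orders sum to 1 (valence 2) → 1 H
  atom 18: O, bond orders sum to 2 (valence 2) → 0 H
Totals → C:10, H:8, F:3, N:1, O:4.
In Hill order: C10H8F3NO4.

C10H8F3NO4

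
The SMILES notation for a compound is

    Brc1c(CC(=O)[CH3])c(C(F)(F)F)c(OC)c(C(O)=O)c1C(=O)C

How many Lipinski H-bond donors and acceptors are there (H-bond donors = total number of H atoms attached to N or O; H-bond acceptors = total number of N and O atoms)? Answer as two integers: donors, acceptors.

Donors: find every N or O and count the H atoms it carries.
  atom 6 (O): bond orders sum to 2 → 0 H
  atom 14 (O): bond orders sum to 2 → 0 H
  atom 18 (O): bond orders sum to 1 → 1 H
  atom 19 (O): bond orders sum to 2 → 0 H
  atom 22 (O): bond orders sum to 2 → 0 H
Lipinski HBD = 1.
Acceptors: N atoms = 0, O atoms = 5 → HBA = 5.

1, 5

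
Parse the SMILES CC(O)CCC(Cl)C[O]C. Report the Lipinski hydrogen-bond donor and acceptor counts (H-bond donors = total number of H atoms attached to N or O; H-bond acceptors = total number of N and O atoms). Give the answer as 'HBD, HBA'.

1, 2

Donors: find every N or O and count the H atoms it carries.
  atom 3 (O): bond orders sum to 1 → 1 H
  atom 9 (O): bond orders sum to 2 → 0 H
Lipinski HBD = 1.
Acceptors: N atoms = 0, O atoms = 2 → HBA = 2.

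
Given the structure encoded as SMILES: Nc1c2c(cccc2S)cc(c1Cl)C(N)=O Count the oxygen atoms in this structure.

1

Scan the SMILES for O atoms (remember two-letter symbols like Cl and Br are single atoms).
Oxygen count: 1.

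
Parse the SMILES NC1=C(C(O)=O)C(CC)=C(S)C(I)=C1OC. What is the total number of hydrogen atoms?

12

Walk through each heavy atom and fill implicit hydrogens from standard valence (C 4, N 3, O 2, S 2, halogen 1):
  atom 1: N, bond orders sum to 1 (valence 3) → 2 H
  atom 2: C, bond orders sum to 4 (valence 4) → 0 H
  atom 3: C, bond orders sum to 4 (valence 4) → 0 H
  atom 4: C, bond orders sum to 4 (valence 4) → 0 H
  atom 5: O, bond orders sum to 1 (valence 2) → 1 H
  atom 6: O, bond orders sum to 2 (valence 2) → 0 H
  atom 7: C, bond orders sum to 4 (valence 4) → 0 H
  atom 8: C, bond orders sum to 2 (valence 4) → 2 H
  atom 9: C, bond orders sum to 1 (valence 4) → 3 H
  atom 10: C, bond orders sum to 4 (valence 4) → 0 H
  atom 11: S, bond orders sum to 1 (valence 2) → 1 H
  atom 12: C, bond orders sum to 4 (valence 4) → 0 H
  atom 13: I (halogen, monovalent) → 0 H
  atom 14: C, bond orders sum to 4 (valence 4) → 0 H
  atom 15: O, bond orders sum to 2 (valence 2) → 0 H
  atom 16: C, bond orders sum to 1 (valence 4) → 3 H
Total hydrogens: 12.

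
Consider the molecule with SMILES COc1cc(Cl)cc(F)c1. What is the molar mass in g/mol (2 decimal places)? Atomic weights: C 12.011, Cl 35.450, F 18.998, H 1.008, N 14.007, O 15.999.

First, the molecular formula is C7H6ClFO (counting implicit H from valence).
  C: 7 × 12.011 = 84.077
  Cl: 1 × 35.450 = 35.450
  F: 1 × 18.998 = 18.998
  H: 6 × 1.008 = 6.048
  O: 1 × 15.999 = 15.999
Sum: 7×12.011 + 1×35.450 + 1×18.998 + 6×1.008 + 1×15.999 = 160.572 → 160.57 g/mol.

160.57 g/mol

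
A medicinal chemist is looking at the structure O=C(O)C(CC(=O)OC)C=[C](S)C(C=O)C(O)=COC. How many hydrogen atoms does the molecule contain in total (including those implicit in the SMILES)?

Walk through each heavy atom and fill implicit hydrogens from standard valence (C 4, N 3, O 2, S 2, halogen 1):
  atom 1: O, bond orders sum to 2 (valence 2) → 0 H
  atom 2: C, bond orders sum to 4 (valence 4) → 0 H
  atom 3: O, bond orders sum to 1 (valence 2) → 1 H
  atom 4: C, bond orders sum to 3 (valence 4) → 1 H
  atom 5: C, bond orders sum to 2 (valence 4) → 2 H
  atom 6: C, bond orders sum to 4 (valence 4) → 0 H
  atom 7: O, bond orders sum to 2 (valence 2) → 0 H
  atom 8: O, bond orders sum to 2 (valence 2) → 0 H
  atom 9: C, bond orders sum to 1 (valence 4) → 3 H
  atom 10: C, bond orders sum to 3 (valence 4) → 1 H
  atom 11: C with explicit H count 0
  atom 12: S, bond orders sum to 1 (valence 2) → 1 H
  atom 13: C, bond orders sum to 3 (valence 4) → 1 H
  atom 14: C, bond orders sum to 3 (valence 4) → 1 H
  atom 15: O, bond orders sum to 2 (valence 2) → 0 H
  atom 16: C, bond orders sum to 4 (valence 4) → 0 H
  atom 17: O, bond orders sum to 1 (valence 2) → 1 H
  atom 18: C, bond orders sum to 3 (valence 4) → 1 H
  atom 19: O, bond orders sum to 2 (valence 2) → 0 H
  atom 20: C, bond orders sum to 1 (valence 4) → 3 H
Total hydrogens: 16.

16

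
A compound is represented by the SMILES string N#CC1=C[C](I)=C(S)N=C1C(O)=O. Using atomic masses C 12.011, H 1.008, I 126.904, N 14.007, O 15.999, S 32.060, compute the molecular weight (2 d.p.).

306.08 g/mol

First, the molecular formula is C7H3IN2O2S (counting implicit H from valence).
  C: 7 × 12.011 = 84.077
  H: 3 × 1.008 = 3.024
  I: 1 × 126.904 = 126.904
  N: 2 × 14.007 = 28.014
  O: 2 × 15.999 = 31.998
  S: 1 × 32.060 = 32.060
Sum: 7×12.011 + 3×1.008 + 1×126.904 + 2×14.007 + 2×15.999 + 1×32.060 = 306.077 → 306.08 g/mol.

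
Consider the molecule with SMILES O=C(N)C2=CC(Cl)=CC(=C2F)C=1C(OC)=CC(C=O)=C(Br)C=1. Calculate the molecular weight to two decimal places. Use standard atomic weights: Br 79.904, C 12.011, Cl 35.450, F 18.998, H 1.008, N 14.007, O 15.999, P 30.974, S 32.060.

First, the molecular formula is C15H10BrClFNO3 (counting implicit H from valence).
  Br: 1 × 79.904 = 79.904
  C: 15 × 12.011 = 180.165
  Cl: 1 × 35.450 = 35.450
  F: 1 × 18.998 = 18.998
  H: 10 × 1.008 = 10.080
  N: 1 × 14.007 = 14.007
  O: 3 × 15.999 = 47.997
Sum: 1×79.904 + 15×12.011 + 1×35.450 + 1×18.998 + 10×1.008 + 1×14.007 + 3×15.999 = 386.601 → 386.60 g/mol.

386.60 g/mol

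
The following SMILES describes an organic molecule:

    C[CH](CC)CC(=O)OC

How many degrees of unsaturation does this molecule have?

Molecular formula: C7H14O2.
DoU = (2C + 2 + N − H − X) / 2, where X is the halogen count and O/S are ignored.
    = (2·7 + 2 + 0 − 14 − 0) / 2 = 2 / 2 = 1.

1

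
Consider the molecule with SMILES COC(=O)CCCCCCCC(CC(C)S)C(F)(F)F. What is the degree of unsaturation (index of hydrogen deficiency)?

Molecular formula: C14H25F3O2S.
DoU = (2C + 2 + N − H − X) / 2, where X is the halogen count and O/S are ignored.
    = (2·14 + 2 + 0 − 25 − 3) / 2 = 2 / 2 = 1.

1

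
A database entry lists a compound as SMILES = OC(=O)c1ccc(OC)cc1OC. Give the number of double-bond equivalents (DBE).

5

Molecular formula: C9H10O4.
DoU = (2C + 2 + N − H − X) / 2, where X is the halogen count and O/S are ignored.
    = (2·9 + 2 + 0 − 10 − 0) / 2 = 10 / 2 = 5.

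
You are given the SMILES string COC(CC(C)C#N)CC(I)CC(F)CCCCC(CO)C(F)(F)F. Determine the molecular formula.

Walk through each heavy atom and fill implicit hydrogens from standard valence (C 4, N 3, O 2, S 2, halogen 1):
  atom 1: C, bond orders sum to 1 (valence 4) → 3 H
  atom 2: O, bond orders sum to 2 (valence 2) → 0 H
  atom 3: C, bond orders sum to 3 (valence 4) → 1 H
  atom 4: C, bond orders sum to 2 (valence 4) → 2 H
  atom 5: C, bond orders sum to 3 (valence 4) → 1 H
  atom 6: C, bond orders sum to 1 (valence 4) → 3 H
  atom 7: C, bond orders sum to 4 (valence 4) → 0 H
  atom 8: N, bond orders sum to 3 (valence 3) → 0 H
  atom 9: C, bond orders sum to 2 (valence 4) → 2 H
  atom 10: C, bond orders sum to 3 (valence 4) → 1 H
  atom 11: I (halogen, monovalent) → 0 H
  atom 12: C, bond orders sum to 2 (valence 4) → 2 H
  atom 13: C, bond orders sum to 3 (valence 4) → 1 H
  atom 14: F (halogen, monovalent) → 0 H
  atom 15: C, bond orders sum to 2 (valence 4) → 2 H
  atom 16: C, bond orders sum to 2 (valence 4) → 2 H
  atom 17: C, bond orders sum to 2 (valence 4) → 2 H
  atom 18: C, bond orders sum to 2 (valence 4) → 2 H
  atom 19: C, bond orders sum to 3 (valence 4) → 1 H
  atom 20: C, bond orders sum to 2 (valence 4) → 2 H
  atom 21: O, bond orders sum to 1 (valence 2) → 1 H
  atom 22: C, bond orders sum to 4 (valence 4) → 0 H
  atom 23: F (halogen, monovalent) → 0 H
  atom 24: F (halogen, monovalent) → 0 H
  atom 25: F (halogen, monovalent) → 0 H
Totals → C:17, H:28, F:4, I:1, N:1, O:2.
In Hill order: C17H28F4INO2.

C17H28F4INO2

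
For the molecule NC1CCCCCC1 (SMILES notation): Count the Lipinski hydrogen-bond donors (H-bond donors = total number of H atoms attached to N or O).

Donors: find every N or O and count the H atoms it carries.
  atom 1 (N): bond orders sum to 1 → 2 H
Lipinski HBD = 2.

2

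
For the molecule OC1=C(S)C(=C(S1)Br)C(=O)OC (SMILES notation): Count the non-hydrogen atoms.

12

Every atom symbol written in the SMILES (organic subset) is one heavy atom; implicit H are not written.
Heavy atoms by element → Br:1, C:6, O:3, S:2.
Total: 12.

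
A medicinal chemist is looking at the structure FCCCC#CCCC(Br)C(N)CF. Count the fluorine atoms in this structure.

Scan the SMILES for F atoms (remember two-letter symbols like Cl and Br are single atoms).
Fluorine count: 2.

2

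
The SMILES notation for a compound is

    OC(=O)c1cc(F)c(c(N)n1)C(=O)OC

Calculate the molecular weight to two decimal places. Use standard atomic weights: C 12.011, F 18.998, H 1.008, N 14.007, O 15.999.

First, the molecular formula is C8H7FN2O4 (counting implicit H from valence).
  C: 8 × 12.011 = 96.088
  F: 1 × 18.998 = 18.998
  H: 7 × 1.008 = 7.056
  N: 2 × 14.007 = 28.014
  O: 4 × 15.999 = 63.996
Sum: 8×12.011 + 1×18.998 + 7×1.008 + 2×14.007 + 4×15.999 = 214.152 → 214.15 g/mol.

214.15 g/mol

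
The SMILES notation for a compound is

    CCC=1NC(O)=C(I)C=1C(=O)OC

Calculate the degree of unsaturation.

4

Degree of unsaturation = (number of rings) + (number of π bonds).
Ring closures in the SMILES: 1.
π bonds: 3 double bonds (each 1 DoU) → 3 DoU from unsaturation.
Total DoU = 1 + 3 = 4.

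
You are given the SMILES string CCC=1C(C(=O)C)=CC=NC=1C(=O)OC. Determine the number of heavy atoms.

Every atom symbol written in the SMILES (organic subset) is one heavy atom; implicit H are not written.
Heavy atoms by element → C:11, N:1, O:3.
Total: 15.

15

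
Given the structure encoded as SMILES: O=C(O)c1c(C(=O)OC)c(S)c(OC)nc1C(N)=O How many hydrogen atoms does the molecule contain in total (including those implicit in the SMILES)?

10

Walk through each heavy atom and fill implicit hydrogens from standard valence (C 4, N 3, O 2, S 2, halogen 1); for lowercase aromatic atoms, an aromatic c carries 1 H when it has two neighbours and 0 H with three, and aromatic n carries 0 H:
  atom 1: O, bond orders sum to 2 (valence 2) → 0 H
  atom 2: C, bond orders sum to 4 (valence 4) → 0 H
  atom 3: O, bond orders sum to 1 (valence 2) → 1 H
  atom 4: aromatic c, 3 neighbours → 0 H
  atom 5: aromatic c, 3 neighbours → 0 H
  atom 6: C, bond orders sum to 4 (valence 4) → 0 H
  atom 7: O, bond orders sum to 2 (valence 2) → 0 H
  atom 8: O, bond orders sum to 2 (valence 2) → 0 H
  atom 9: C, bond orders sum to 1 (valence 4) → 3 H
  atom 10: aromatic c, 3 neighbours → 0 H
  atom 11: S, bond orders sum to 1 (valence 2) → 1 H
  atom 12: aromatic c, 3 neighbours → 0 H
  atom 13: O, bond orders sum to 2 (valence 2) → 0 H
  atom 14: C, bond orders sum to 1 (valence 4) → 3 H
  atom 15: aromatic n, 2 neighbours → 0 H
  atom 16: aromatic c, 3 neighbours → 0 H
  atom 17: C, bond orders sum to 4 (valence 4) → 0 H
  atom 18: N, bond orders sum to 1 (valence 3) → 2 H
  atom 19: O, bond orders sum to 2 (valence 2) → 0 H
Total hydrogens: 10.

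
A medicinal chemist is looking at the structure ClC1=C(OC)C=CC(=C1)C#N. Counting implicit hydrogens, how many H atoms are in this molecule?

Walk through each heavy atom and fill implicit hydrogens from standard valence (C 4, N 3, O 2, S 2, halogen 1):
  atom 1: Cl (halogen, monovalent) → 0 H
  atom 2: C, bond orders sum to 4 (valence 4) → 0 H
  atom 3: C, bond orders sum to 4 (valence 4) → 0 H
  atom 4: O, bond orders sum to 2 (valence 2) → 0 H
  atom 5: C, bond orders sum to 1 (valence 4) → 3 H
  atom 6: C, bond orders sum to 3 (valence 4) → 1 H
  atom 7: C, bond orders sum to 3 (valence 4) → 1 H
  atom 8: C, bond orders sum to 4 (valence 4) → 0 H
  atom 9: C, bond orders sum to 3 (valence 4) → 1 H
  atom 10: C, bond orders sum to 4 (valence 4) → 0 H
  atom 11: N, bond orders sum to 3 (valence 3) → 0 H
Total hydrogens: 6.

6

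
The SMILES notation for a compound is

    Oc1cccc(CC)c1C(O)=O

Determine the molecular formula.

Walk through each heavy atom and fill implicit hydrogens from standard valence (C 4, N 3, O 2, S 2, halogen 1); for lowercase aromatic atoms, an aromatic c carries 1 H when it has two neighbours and 0 H with three, and aromatic n carries 0 H:
  atom 1: O, bond orders sum to 1 (valence 2) → 1 H
  atom 2: aromatic c, 3 neighbours → 0 H
  atom 3: aromatic c, 2 neighbours → 1 H
  atom 4: aromatic c, 2 neighbours → 1 H
  atom 5: aromatic c, 2 neighbours → 1 H
  atom 6: aromatic c, 3 neighbours → 0 H
  atom 7: C, bond orders sum to 2 (valence 4) → 2 H
  atom 8: C, bond orders sum to 1 (valence 4) → 3 H
  atom 9: aromatic c, 3 neighbours → 0 H
  atom 10: C, bond orders sum to 4 (valence 4) → 0 H
  atom 11: O, bond orders sum to 1 (valence 2) → 1 H
  atom 12: O, bond orders sum to 2 (valence 2) → 0 H
Totals → C:9, H:10, O:3.

C9H10O3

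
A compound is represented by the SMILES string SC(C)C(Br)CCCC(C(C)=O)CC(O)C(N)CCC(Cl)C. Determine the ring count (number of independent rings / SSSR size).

In SMILES, each pair of matching ring-closure digits denotes one ring-closing bond; the number of such bonds equals the number of independent rings.
Ring-closure bonds here: 0.

0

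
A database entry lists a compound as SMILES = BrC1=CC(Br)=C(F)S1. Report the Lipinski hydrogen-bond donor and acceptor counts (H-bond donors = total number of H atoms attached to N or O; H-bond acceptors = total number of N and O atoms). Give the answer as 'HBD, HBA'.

Donors: find every N or O and count the H atoms it carries.
  (no N or O atoms present)
Lipinski HBD = 0.
Acceptors: N atoms = 0, O atoms = 0 → HBA = 0.

0, 0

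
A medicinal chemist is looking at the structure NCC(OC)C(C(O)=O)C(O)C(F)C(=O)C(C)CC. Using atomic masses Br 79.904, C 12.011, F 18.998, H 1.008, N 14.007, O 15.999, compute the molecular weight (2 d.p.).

First, the molecular formula is C12H22FNO5 (counting implicit H from valence).
  C: 12 × 12.011 = 144.132
  F: 1 × 18.998 = 18.998
  H: 22 × 1.008 = 22.176
  N: 1 × 14.007 = 14.007
  O: 5 × 15.999 = 79.995
Sum: 12×12.011 + 1×18.998 + 22×1.008 + 1×14.007 + 5×15.999 = 279.308 → 279.31 g/mol.

279.31 g/mol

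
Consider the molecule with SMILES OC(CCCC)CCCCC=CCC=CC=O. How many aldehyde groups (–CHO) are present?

1

The aldehyde motif appears at heavy-atom position 16 in the SMILES.
Other groups present: 2 alkene, 1 hydroxyl.
Aldehyde count: 1.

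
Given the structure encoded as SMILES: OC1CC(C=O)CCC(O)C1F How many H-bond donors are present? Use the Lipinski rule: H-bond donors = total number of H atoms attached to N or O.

Donors: find every N or O and count the H atoms it carries.
  atom 1 (O): bond orders sum to 1 → 1 H
  atom 6 (O): bond orders sum to 2 → 0 H
  atom 10 (O): bond orders sum to 1 → 1 H
Lipinski HBD = 2.

2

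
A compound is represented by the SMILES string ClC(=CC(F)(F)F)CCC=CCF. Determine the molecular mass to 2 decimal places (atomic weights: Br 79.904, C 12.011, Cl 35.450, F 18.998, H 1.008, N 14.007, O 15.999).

First, the molecular formula is C8H9ClF4 (counting implicit H from valence).
  C: 8 × 12.011 = 96.088
  Cl: 1 × 35.450 = 35.450
  F: 4 × 18.998 = 75.992
  H: 9 × 1.008 = 9.072
Sum: 8×12.011 + 1×35.450 + 4×18.998 + 9×1.008 = 216.602 → 216.60 g/mol.

216.60 g/mol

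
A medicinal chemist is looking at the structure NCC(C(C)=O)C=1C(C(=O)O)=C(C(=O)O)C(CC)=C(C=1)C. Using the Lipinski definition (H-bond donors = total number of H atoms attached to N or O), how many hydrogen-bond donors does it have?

4

Donors: find every N or O and count the H atoms it carries.
  atom 1 (N): bond orders sum to 1 → 2 H
  atom 6 (O): bond orders sum to 2 → 0 H
  atom 10 (O): bond orders sum to 2 → 0 H
  atom 11 (O): bond orders sum to 1 → 1 H
  atom 14 (O): bond orders sum to 2 → 0 H
  atom 15 (O): bond orders sum to 1 → 1 H
Lipinski HBD = 4.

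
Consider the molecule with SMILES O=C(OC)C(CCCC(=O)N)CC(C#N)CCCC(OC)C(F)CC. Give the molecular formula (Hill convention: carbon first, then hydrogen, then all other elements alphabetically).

C18H31FN2O4

Walk through each heavy atom and fill implicit hydrogens from standard valence (C 4, N 3, O 2, S 2, halogen 1):
  atom 1: O, bond orders sum to 2 (valence 2) → 0 H
  atom 2: C, bond orders sum to 4 (valence 4) → 0 H
  atom 3: O, bond orders sum to 2 (valence 2) → 0 H
  atom 4: C, bond orders sum to 1 (valence 4) → 3 H
  atom 5: C, bond orders sum to 3 (valence 4) → 1 H
  atom 6: C, bond orders sum to 2 (valence 4) → 2 H
  atom 7: C, bond orders sum to 2 (valence 4) → 2 H
  atom 8: C, bond orders sum to 2 (valence 4) → 2 H
  atom 9: C, bond orders sum to 4 (valence 4) → 0 H
  atom 10: O, bond orders sum to 2 (valence 2) → 0 H
  atom 11: N, bond orders sum to 1 (valence 3) → 2 H
  atom 12: C, bond orders sum to 2 (valence 4) → 2 H
  atom 13: C, bond orders sum to 3 (valence 4) → 1 H
  atom 14: C, bond orders sum to 4 (valence 4) → 0 H
  atom 15: N, bond orders sum to 3 (valence 3) → 0 H
  atom 16: C, bond orders sum to 2 (valence 4) → 2 H
  atom 17: C, bond orders sum to 2 (valence 4) → 2 H
  atom 18: C, bond orders sum to 2 (valence 4) → 2 H
  atom 19: C, bond orders sum to 3 (valence 4) → 1 H
  atom 20: O, bond orders sum to 2 (valence 2) → 0 H
  atom 21: C, bond orders sum to 1 (valence 4) → 3 H
  atom 22: C, bond orders sum to 3 (valence 4) → 1 H
  atom 23: F (halogen, monovalent) → 0 H
  atom 24: C, bond orders sum to 2 (valence 4) → 2 H
  atom 25: C, bond orders sum to 1 (valence 4) → 3 H
Totals → C:18, H:31, F:1, N:2, O:4.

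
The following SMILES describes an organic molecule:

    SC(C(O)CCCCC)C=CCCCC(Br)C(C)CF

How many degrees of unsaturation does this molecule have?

Molecular formula: C16H30BrFOS.
DoU = (2C + 2 + N − H − X) / 2, where X is the halogen count and O/S are ignored.
    = (2·16 + 2 + 0 − 30 − 2) / 2 = 2 / 2 = 1.

1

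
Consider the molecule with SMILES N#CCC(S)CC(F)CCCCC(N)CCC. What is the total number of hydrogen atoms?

25

Walk through each heavy atom and fill implicit hydrogens from standard valence (C 4, N 3, O 2, S 2, halogen 1):
  atom 1: N, bond orders sum to 3 (valence 3) → 0 H
  atom 2: C, bond orders sum to 4 (valence 4) → 0 H
  atom 3: C, bond orders sum to 2 (valence 4) → 2 H
  atom 4: C, bond orders sum to 3 (valence 4) → 1 H
  atom 5: S, bond orders sum to 1 (valence 2) → 1 H
  atom 6: C, bond orders sum to 2 (valence 4) → 2 H
  atom 7: C, bond orders sum to 3 (valence 4) → 1 H
  atom 8: F (halogen, monovalent) → 0 H
  atom 9: C, bond orders sum to 2 (valence 4) → 2 H
  atom 10: C, bond orders sum to 2 (valence 4) → 2 H
  atom 11: C, bond orders sum to 2 (valence 4) → 2 H
  atom 12: C, bond orders sum to 2 (valence 4) → 2 H
  atom 13: C, bond orders sum to 3 (valence 4) → 1 H
  atom 14: N, bond orders sum to 1 (valence 3) → 2 H
  atom 15: C, bond orders sum to 2 (valence 4) → 2 H
  atom 16: C, bond orders sum to 2 (valence 4) → 2 H
  atom 17: C, bond orders sum to 1 (valence 4) → 3 H
Total hydrogens: 25.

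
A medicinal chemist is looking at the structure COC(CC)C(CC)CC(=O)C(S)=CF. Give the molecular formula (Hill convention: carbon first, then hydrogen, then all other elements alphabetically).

Walk through each heavy atom and fill implicit hydrogens from standard valence (C 4, N 3, O 2, S 2, halogen 1):
  atom 1: C, bond orders sum to 1 (valence 4) → 3 H
  atom 2: O, bond orders sum to 2 (valence 2) → 0 H
  atom 3: C, bond orders sum to 3 (valence 4) → 1 H
  atom 4: C, bond orders sum to 2 (valence 4) → 2 H
  atom 5: C, bond orders sum to 1 (valence 4) → 3 H
  atom 6: C, bond orders sum to 3 (valence 4) → 1 H
  atom 7: C, bond orders sum to 2 (valence 4) → 2 H
  atom 8: C, bond orders sum to 1 (valence 4) → 3 H
  atom 9: C, bond orders sum to 2 (valence 4) → 2 H
  atom 10: C, bond orders sum to 4 (valence 4) → 0 H
  atom 11: O, bond orders sum to 2 (valence 2) → 0 H
  atom 12: C, bond orders sum to 4 (valence 4) → 0 H
  atom 13: S, bond orders sum to 1 (valence 2) → 1 H
  atom 14: C, bond orders sum to 3 (valence 4) → 1 H
  atom 15: F (halogen, monovalent) → 0 H
Totals → C:11, H:19, F:1, O:2, S:1.

C11H19FO2S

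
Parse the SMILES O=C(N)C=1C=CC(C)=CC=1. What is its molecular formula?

C8H9NO

Walk through each heavy atom and fill implicit hydrogens from standard valence (C 4, N 3, O 2, S 2, halogen 1):
  atom 1: O, bond orders sum to 2 (valence 2) → 0 H
  atom 2: C, bond orders sum to 4 (valence 4) → 0 H
  atom 3: N, bond orders sum to 1 (valence 3) → 2 H
  atom 4: C, bond orders sum to 4 (valence 4) → 0 H
  atom 5: C, bond orders sum to 3 (valence 4) → 1 H
  atom 6: C, bond orders sum to 3 (valence 4) → 1 H
  atom 7: C, bond orders sum to 4 (valence 4) → 0 H
  atom 8: C, bond orders sum to 1 (valence 4) → 3 H
  atom 9: C, bond orders sum to 3 (valence 4) → 1 H
  atom 10: C, bond orders sum to 3 (valence 4) → 1 H
Totals → C:8, H:9, N:1, O:1.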